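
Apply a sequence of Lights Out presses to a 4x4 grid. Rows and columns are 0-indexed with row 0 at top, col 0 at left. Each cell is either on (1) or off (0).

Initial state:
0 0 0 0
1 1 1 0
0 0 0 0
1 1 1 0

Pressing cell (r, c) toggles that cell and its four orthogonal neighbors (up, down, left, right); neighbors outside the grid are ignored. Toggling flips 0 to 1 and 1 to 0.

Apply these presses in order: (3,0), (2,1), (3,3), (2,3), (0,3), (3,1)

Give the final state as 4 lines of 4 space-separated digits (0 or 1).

After press 1 at (3,0):
0 0 0 0
1 1 1 0
1 0 0 0
0 0 1 0

After press 2 at (2,1):
0 0 0 0
1 0 1 0
0 1 1 0
0 1 1 0

After press 3 at (3,3):
0 0 0 0
1 0 1 0
0 1 1 1
0 1 0 1

After press 4 at (2,3):
0 0 0 0
1 0 1 1
0 1 0 0
0 1 0 0

After press 5 at (0,3):
0 0 1 1
1 0 1 0
0 1 0 0
0 1 0 0

After press 6 at (3,1):
0 0 1 1
1 0 1 0
0 0 0 0
1 0 1 0

Answer: 0 0 1 1
1 0 1 0
0 0 0 0
1 0 1 0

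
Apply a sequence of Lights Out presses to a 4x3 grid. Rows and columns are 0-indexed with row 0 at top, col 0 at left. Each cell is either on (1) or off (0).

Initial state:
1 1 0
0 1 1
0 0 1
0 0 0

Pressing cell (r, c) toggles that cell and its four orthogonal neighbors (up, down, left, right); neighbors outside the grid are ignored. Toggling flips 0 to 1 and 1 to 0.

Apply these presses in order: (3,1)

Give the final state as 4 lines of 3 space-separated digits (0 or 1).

After press 1 at (3,1):
1 1 0
0 1 1
0 1 1
1 1 1

Answer: 1 1 0
0 1 1
0 1 1
1 1 1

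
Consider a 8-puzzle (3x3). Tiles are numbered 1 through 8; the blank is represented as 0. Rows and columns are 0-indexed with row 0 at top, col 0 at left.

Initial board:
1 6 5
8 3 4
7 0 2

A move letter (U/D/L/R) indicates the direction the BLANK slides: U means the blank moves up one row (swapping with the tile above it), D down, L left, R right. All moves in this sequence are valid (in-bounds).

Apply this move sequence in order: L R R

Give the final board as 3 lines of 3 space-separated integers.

Answer: 1 6 5
8 3 4
7 2 0

Derivation:
After move 1 (L):
1 6 5
8 3 4
0 7 2

After move 2 (R):
1 6 5
8 3 4
7 0 2

After move 3 (R):
1 6 5
8 3 4
7 2 0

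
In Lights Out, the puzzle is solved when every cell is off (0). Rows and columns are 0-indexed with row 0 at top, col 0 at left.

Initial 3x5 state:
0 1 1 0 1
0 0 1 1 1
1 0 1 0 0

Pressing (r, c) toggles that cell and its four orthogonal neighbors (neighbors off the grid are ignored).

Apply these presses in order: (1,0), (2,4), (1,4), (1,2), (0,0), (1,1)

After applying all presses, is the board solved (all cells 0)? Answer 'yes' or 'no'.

Answer: no

Derivation:
After press 1 at (1,0):
1 1 1 0 1
1 1 1 1 1
0 0 1 0 0

After press 2 at (2,4):
1 1 1 0 1
1 1 1 1 0
0 0 1 1 1

After press 3 at (1,4):
1 1 1 0 0
1 1 1 0 1
0 0 1 1 0

After press 4 at (1,2):
1 1 0 0 0
1 0 0 1 1
0 0 0 1 0

After press 5 at (0,0):
0 0 0 0 0
0 0 0 1 1
0 0 0 1 0

After press 6 at (1,1):
0 1 0 0 0
1 1 1 1 1
0 1 0 1 0

Lights still on: 8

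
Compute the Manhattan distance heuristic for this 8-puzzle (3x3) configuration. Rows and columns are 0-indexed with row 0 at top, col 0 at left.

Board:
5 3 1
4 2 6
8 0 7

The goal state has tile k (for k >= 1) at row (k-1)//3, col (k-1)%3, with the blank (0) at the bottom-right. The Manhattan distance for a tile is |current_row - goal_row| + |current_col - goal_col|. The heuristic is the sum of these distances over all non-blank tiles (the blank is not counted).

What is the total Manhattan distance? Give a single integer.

Answer: 9

Derivation:
Tile 5: at (0,0), goal (1,1), distance |0-1|+|0-1| = 2
Tile 3: at (0,1), goal (0,2), distance |0-0|+|1-2| = 1
Tile 1: at (0,2), goal (0,0), distance |0-0|+|2-0| = 2
Tile 4: at (1,0), goal (1,0), distance |1-1|+|0-0| = 0
Tile 2: at (1,1), goal (0,1), distance |1-0|+|1-1| = 1
Tile 6: at (1,2), goal (1,2), distance |1-1|+|2-2| = 0
Tile 8: at (2,0), goal (2,1), distance |2-2|+|0-1| = 1
Tile 7: at (2,2), goal (2,0), distance |2-2|+|2-0| = 2
Sum: 2 + 1 + 2 + 0 + 1 + 0 + 1 + 2 = 9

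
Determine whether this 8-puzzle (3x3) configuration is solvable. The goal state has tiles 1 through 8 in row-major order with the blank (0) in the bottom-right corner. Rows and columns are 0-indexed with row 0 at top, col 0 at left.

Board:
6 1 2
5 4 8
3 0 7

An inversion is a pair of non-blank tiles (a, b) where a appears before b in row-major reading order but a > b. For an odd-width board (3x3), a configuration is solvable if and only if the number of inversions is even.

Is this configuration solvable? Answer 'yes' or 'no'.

Inversions (pairs i<j in row-major order where tile[i] > tile[j] > 0): 10
10 is even, so the puzzle is solvable.

Answer: yes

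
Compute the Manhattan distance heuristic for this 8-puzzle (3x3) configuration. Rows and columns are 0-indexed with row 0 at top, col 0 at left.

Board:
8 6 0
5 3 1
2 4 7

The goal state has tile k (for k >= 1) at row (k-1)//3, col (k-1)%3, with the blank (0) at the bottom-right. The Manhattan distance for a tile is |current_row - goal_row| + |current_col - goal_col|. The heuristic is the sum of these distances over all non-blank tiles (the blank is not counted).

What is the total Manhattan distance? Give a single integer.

Tile 8: at (0,0), goal (2,1), distance |0-2|+|0-1| = 3
Tile 6: at (0,1), goal (1,2), distance |0-1|+|1-2| = 2
Tile 5: at (1,0), goal (1,1), distance |1-1|+|0-1| = 1
Tile 3: at (1,1), goal (0,2), distance |1-0|+|1-2| = 2
Tile 1: at (1,2), goal (0,0), distance |1-0|+|2-0| = 3
Tile 2: at (2,0), goal (0,1), distance |2-0|+|0-1| = 3
Tile 4: at (2,1), goal (1,0), distance |2-1|+|1-0| = 2
Tile 7: at (2,2), goal (2,0), distance |2-2|+|2-0| = 2
Sum: 3 + 2 + 1 + 2 + 3 + 3 + 2 + 2 = 18

Answer: 18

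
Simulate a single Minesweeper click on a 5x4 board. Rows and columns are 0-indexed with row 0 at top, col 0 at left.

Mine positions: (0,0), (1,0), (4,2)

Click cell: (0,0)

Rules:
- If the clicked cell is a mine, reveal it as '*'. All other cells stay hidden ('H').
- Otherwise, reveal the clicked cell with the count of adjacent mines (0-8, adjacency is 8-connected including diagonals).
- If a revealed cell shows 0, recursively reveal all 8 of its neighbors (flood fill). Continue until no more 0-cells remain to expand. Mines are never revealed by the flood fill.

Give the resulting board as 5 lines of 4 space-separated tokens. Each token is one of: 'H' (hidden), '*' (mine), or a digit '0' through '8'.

* H H H
H H H H
H H H H
H H H H
H H H H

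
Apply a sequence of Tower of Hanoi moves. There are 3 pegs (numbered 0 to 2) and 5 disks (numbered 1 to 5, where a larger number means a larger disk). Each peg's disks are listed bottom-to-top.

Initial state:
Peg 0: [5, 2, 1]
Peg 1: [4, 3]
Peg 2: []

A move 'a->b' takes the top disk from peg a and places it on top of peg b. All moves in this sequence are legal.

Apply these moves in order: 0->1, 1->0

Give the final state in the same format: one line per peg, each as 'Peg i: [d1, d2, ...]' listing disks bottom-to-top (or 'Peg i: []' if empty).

After move 1 (0->1):
Peg 0: [5, 2]
Peg 1: [4, 3, 1]
Peg 2: []

After move 2 (1->0):
Peg 0: [5, 2, 1]
Peg 1: [4, 3]
Peg 2: []

Answer: Peg 0: [5, 2, 1]
Peg 1: [4, 3]
Peg 2: []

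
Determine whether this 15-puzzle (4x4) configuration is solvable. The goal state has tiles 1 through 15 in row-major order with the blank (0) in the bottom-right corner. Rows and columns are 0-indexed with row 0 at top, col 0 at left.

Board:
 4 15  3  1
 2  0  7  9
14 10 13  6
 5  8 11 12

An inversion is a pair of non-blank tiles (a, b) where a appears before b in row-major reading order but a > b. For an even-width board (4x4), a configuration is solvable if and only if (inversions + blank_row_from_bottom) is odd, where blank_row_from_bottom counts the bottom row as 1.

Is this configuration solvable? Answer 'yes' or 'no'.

Answer: no

Derivation:
Inversions: 39
Blank is in row 1 (0-indexed from top), which is row 3 counting from the bottom (bottom = 1).
39 + 3 = 42, which is even, so the puzzle is not solvable.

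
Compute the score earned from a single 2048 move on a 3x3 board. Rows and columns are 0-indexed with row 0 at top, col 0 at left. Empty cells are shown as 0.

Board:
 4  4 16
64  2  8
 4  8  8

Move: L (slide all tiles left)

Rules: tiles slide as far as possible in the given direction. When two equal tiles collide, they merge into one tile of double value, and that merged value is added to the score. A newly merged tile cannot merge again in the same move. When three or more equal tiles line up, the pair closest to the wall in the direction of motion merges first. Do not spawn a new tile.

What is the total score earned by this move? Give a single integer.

Slide left:
row 0: [4, 4, 16] -> [8, 16, 0]  score +8 (running 8)
row 1: [64, 2, 8] -> [64, 2, 8]  score +0 (running 8)
row 2: [4, 8, 8] -> [4, 16, 0]  score +16 (running 24)
Board after move:
 8 16  0
64  2  8
 4 16  0

Answer: 24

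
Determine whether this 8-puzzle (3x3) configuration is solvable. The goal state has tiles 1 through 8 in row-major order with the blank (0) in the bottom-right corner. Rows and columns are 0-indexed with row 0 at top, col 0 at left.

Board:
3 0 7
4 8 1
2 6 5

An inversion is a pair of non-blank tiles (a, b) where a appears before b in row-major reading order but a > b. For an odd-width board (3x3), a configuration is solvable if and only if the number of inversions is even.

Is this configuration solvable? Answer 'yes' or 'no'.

Inversions (pairs i<j in row-major order where tile[i] > tile[j] > 0): 14
14 is even, so the puzzle is solvable.

Answer: yes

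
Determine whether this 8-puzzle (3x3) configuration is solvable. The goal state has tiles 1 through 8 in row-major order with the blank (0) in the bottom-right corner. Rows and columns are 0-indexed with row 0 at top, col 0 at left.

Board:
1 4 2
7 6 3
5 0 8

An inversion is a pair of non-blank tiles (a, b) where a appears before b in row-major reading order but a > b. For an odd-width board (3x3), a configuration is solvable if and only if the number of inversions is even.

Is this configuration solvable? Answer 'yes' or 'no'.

Inversions (pairs i<j in row-major order where tile[i] > tile[j] > 0): 7
7 is odd, so the puzzle is not solvable.

Answer: no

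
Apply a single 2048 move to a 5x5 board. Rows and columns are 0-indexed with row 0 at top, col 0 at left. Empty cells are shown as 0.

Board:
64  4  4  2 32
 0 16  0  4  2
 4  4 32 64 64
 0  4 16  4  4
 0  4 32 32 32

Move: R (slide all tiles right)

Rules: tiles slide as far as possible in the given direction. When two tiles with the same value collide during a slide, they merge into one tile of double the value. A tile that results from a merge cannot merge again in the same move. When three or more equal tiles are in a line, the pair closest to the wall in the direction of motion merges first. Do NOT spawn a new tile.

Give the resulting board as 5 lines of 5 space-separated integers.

Answer:   0  64   8   2  32
  0   0  16   4   2
  0   0   8  32 128
  0   0   4  16   8
  0   0   4  32  64

Derivation:
Slide right:
row 0: [64, 4, 4, 2, 32] -> [0, 64, 8, 2, 32]
row 1: [0, 16, 0, 4, 2] -> [0, 0, 16, 4, 2]
row 2: [4, 4, 32, 64, 64] -> [0, 0, 8, 32, 128]
row 3: [0, 4, 16, 4, 4] -> [0, 0, 4, 16, 8]
row 4: [0, 4, 32, 32, 32] -> [0, 0, 4, 32, 64]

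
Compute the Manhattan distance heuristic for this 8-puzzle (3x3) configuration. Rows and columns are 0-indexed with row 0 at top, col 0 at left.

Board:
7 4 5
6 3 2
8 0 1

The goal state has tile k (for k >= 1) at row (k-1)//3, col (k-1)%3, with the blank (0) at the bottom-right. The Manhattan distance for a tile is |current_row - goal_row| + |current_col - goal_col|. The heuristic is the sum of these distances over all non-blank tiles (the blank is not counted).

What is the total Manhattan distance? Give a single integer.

Answer: 17

Derivation:
Tile 7: at (0,0), goal (2,0), distance |0-2|+|0-0| = 2
Tile 4: at (0,1), goal (1,0), distance |0-1|+|1-0| = 2
Tile 5: at (0,2), goal (1,1), distance |0-1|+|2-1| = 2
Tile 6: at (1,0), goal (1,2), distance |1-1|+|0-2| = 2
Tile 3: at (1,1), goal (0,2), distance |1-0|+|1-2| = 2
Tile 2: at (1,2), goal (0,1), distance |1-0|+|2-1| = 2
Tile 8: at (2,0), goal (2,1), distance |2-2|+|0-1| = 1
Tile 1: at (2,2), goal (0,0), distance |2-0|+|2-0| = 4
Sum: 2 + 2 + 2 + 2 + 2 + 2 + 1 + 4 = 17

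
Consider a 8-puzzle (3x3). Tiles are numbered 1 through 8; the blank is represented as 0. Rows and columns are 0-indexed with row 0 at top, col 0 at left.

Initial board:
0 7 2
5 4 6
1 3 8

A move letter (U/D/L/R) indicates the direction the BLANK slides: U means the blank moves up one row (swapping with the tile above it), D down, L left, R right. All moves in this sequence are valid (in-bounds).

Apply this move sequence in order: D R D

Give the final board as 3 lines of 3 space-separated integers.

Answer: 5 7 2
4 3 6
1 0 8

Derivation:
After move 1 (D):
5 7 2
0 4 6
1 3 8

After move 2 (R):
5 7 2
4 0 6
1 3 8

After move 3 (D):
5 7 2
4 3 6
1 0 8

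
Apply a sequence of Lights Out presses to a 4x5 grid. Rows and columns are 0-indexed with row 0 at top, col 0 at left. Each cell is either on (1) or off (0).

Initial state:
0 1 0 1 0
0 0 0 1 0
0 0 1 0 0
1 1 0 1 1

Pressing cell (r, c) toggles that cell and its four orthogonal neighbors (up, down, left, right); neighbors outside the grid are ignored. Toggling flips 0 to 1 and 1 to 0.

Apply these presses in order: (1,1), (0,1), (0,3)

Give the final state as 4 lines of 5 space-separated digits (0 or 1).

After press 1 at (1,1):
0 0 0 1 0
1 1 1 1 0
0 1 1 0 0
1 1 0 1 1

After press 2 at (0,1):
1 1 1 1 0
1 0 1 1 0
0 1 1 0 0
1 1 0 1 1

After press 3 at (0,3):
1 1 0 0 1
1 0 1 0 0
0 1 1 0 0
1 1 0 1 1

Answer: 1 1 0 0 1
1 0 1 0 0
0 1 1 0 0
1 1 0 1 1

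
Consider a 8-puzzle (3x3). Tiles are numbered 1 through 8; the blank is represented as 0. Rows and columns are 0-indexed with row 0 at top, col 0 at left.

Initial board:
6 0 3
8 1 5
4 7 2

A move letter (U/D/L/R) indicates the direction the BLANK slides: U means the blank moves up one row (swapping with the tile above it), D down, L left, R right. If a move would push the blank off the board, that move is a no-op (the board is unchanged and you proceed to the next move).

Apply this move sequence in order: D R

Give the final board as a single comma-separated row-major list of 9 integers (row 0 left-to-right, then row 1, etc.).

After move 1 (D):
6 1 3
8 0 5
4 7 2

After move 2 (R):
6 1 3
8 5 0
4 7 2

Answer: 6, 1, 3, 8, 5, 0, 4, 7, 2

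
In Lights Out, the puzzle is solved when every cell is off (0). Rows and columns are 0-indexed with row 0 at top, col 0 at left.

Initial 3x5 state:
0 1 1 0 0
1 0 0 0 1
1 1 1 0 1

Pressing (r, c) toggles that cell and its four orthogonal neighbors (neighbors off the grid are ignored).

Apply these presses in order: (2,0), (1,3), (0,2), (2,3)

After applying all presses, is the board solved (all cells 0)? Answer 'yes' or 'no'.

After press 1 at (2,0):
0 1 1 0 0
0 0 0 0 1
0 0 1 0 1

After press 2 at (1,3):
0 1 1 1 0
0 0 1 1 0
0 0 1 1 1

After press 3 at (0,2):
0 0 0 0 0
0 0 0 1 0
0 0 1 1 1

After press 4 at (2,3):
0 0 0 0 0
0 0 0 0 0
0 0 0 0 0

Lights still on: 0

Answer: yes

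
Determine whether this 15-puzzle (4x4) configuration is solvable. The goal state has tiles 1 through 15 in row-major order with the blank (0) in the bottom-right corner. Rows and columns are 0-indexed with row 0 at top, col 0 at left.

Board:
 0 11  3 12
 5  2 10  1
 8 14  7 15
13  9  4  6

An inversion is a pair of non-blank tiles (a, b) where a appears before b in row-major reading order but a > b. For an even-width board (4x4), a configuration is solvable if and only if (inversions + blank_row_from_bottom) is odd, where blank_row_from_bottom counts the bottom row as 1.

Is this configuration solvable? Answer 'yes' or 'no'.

Inversions: 50
Blank is in row 0 (0-indexed from top), which is row 4 counting from the bottom (bottom = 1).
50 + 4 = 54, which is even, so the puzzle is not solvable.

Answer: no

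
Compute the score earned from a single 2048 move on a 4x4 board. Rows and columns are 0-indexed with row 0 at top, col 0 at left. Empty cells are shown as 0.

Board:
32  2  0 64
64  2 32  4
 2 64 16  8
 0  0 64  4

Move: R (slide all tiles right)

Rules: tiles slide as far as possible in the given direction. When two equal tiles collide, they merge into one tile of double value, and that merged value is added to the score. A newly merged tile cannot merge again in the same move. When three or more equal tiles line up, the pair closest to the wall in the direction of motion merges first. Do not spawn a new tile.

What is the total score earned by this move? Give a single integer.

Slide right:
row 0: [32, 2, 0, 64] -> [0, 32, 2, 64]  score +0 (running 0)
row 1: [64, 2, 32, 4] -> [64, 2, 32, 4]  score +0 (running 0)
row 2: [2, 64, 16, 8] -> [2, 64, 16, 8]  score +0 (running 0)
row 3: [0, 0, 64, 4] -> [0, 0, 64, 4]  score +0 (running 0)
Board after move:
 0 32  2 64
64  2 32  4
 2 64 16  8
 0  0 64  4

Answer: 0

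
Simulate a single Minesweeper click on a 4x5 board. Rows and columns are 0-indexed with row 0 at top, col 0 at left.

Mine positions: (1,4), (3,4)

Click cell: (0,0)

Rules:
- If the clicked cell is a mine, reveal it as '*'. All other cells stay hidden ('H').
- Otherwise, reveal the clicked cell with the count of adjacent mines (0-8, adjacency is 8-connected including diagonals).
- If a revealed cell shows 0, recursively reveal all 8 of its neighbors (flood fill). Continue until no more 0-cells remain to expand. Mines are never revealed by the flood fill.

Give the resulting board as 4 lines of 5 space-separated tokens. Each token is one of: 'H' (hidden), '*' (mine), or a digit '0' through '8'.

0 0 0 1 H
0 0 0 1 H
0 0 0 2 H
0 0 0 1 H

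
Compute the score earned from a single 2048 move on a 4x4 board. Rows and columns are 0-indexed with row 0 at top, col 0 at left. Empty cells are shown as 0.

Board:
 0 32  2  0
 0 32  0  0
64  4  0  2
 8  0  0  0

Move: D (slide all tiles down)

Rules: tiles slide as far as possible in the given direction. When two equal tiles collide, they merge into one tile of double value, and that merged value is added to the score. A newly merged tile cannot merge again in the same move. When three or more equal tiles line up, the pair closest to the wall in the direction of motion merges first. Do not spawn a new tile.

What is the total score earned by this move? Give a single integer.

Answer: 64

Derivation:
Slide down:
col 0: [0, 0, 64, 8] -> [0, 0, 64, 8]  score +0 (running 0)
col 1: [32, 32, 4, 0] -> [0, 0, 64, 4]  score +64 (running 64)
col 2: [2, 0, 0, 0] -> [0, 0, 0, 2]  score +0 (running 64)
col 3: [0, 0, 2, 0] -> [0, 0, 0, 2]  score +0 (running 64)
Board after move:
 0  0  0  0
 0  0  0  0
64 64  0  0
 8  4  2  2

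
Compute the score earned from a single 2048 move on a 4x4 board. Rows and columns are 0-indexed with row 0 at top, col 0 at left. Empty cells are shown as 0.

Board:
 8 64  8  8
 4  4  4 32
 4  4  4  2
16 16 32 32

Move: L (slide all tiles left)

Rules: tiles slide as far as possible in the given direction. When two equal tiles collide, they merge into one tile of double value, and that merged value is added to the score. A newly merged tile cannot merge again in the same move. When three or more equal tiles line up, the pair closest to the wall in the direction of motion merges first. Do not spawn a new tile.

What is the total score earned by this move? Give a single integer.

Answer: 128

Derivation:
Slide left:
row 0: [8, 64, 8, 8] -> [8, 64, 16, 0]  score +16 (running 16)
row 1: [4, 4, 4, 32] -> [8, 4, 32, 0]  score +8 (running 24)
row 2: [4, 4, 4, 2] -> [8, 4, 2, 0]  score +8 (running 32)
row 3: [16, 16, 32, 32] -> [32, 64, 0, 0]  score +96 (running 128)
Board after move:
 8 64 16  0
 8  4 32  0
 8  4  2  0
32 64  0  0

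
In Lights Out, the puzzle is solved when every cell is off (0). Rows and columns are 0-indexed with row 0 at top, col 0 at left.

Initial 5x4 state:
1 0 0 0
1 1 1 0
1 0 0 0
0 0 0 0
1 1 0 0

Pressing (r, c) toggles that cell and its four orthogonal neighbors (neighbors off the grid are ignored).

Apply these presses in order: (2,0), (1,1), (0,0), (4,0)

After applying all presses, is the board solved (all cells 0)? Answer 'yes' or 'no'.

After press 1 at (2,0):
1 0 0 0
0 1 1 0
0 1 0 0
1 0 0 0
1 1 0 0

After press 2 at (1,1):
1 1 0 0
1 0 0 0
0 0 0 0
1 0 0 0
1 1 0 0

After press 3 at (0,0):
0 0 0 0
0 0 0 0
0 0 0 0
1 0 0 0
1 1 0 0

After press 4 at (4,0):
0 0 0 0
0 0 0 0
0 0 0 0
0 0 0 0
0 0 0 0

Lights still on: 0

Answer: yes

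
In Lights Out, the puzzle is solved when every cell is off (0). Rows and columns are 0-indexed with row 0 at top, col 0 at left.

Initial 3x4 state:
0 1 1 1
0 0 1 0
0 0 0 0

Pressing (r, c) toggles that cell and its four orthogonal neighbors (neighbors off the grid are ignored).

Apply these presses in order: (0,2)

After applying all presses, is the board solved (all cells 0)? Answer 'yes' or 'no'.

Answer: yes

Derivation:
After press 1 at (0,2):
0 0 0 0
0 0 0 0
0 0 0 0

Lights still on: 0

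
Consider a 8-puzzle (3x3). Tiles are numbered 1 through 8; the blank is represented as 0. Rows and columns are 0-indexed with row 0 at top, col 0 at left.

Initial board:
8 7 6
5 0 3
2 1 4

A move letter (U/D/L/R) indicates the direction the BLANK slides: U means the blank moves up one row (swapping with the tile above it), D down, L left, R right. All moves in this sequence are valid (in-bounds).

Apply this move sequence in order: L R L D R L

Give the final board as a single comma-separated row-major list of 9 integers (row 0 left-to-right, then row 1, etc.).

After move 1 (L):
8 7 6
0 5 3
2 1 4

After move 2 (R):
8 7 6
5 0 3
2 1 4

After move 3 (L):
8 7 6
0 5 3
2 1 4

After move 4 (D):
8 7 6
2 5 3
0 1 4

After move 5 (R):
8 7 6
2 5 3
1 0 4

After move 6 (L):
8 7 6
2 5 3
0 1 4

Answer: 8, 7, 6, 2, 5, 3, 0, 1, 4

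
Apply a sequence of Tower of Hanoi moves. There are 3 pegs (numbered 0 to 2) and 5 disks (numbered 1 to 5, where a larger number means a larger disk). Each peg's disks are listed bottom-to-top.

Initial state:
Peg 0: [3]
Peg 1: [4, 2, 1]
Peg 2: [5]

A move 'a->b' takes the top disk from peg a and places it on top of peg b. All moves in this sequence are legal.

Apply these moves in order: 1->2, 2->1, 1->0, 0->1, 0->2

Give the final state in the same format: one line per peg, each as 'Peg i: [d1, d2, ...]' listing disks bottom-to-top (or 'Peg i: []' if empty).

After move 1 (1->2):
Peg 0: [3]
Peg 1: [4, 2]
Peg 2: [5, 1]

After move 2 (2->1):
Peg 0: [3]
Peg 1: [4, 2, 1]
Peg 2: [5]

After move 3 (1->0):
Peg 0: [3, 1]
Peg 1: [4, 2]
Peg 2: [5]

After move 4 (0->1):
Peg 0: [3]
Peg 1: [4, 2, 1]
Peg 2: [5]

After move 5 (0->2):
Peg 0: []
Peg 1: [4, 2, 1]
Peg 2: [5, 3]

Answer: Peg 0: []
Peg 1: [4, 2, 1]
Peg 2: [5, 3]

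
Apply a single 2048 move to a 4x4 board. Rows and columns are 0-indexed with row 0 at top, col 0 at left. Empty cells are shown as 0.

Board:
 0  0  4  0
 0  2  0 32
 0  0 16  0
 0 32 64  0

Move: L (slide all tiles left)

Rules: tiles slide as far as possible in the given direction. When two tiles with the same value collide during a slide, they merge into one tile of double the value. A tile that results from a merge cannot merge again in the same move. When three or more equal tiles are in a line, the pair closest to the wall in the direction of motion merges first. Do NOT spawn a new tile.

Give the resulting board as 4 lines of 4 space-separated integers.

Slide left:
row 0: [0, 0, 4, 0] -> [4, 0, 0, 0]
row 1: [0, 2, 0, 32] -> [2, 32, 0, 0]
row 2: [0, 0, 16, 0] -> [16, 0, 0, 0]
row 3: [0, 32, 64, 0] -> [32, 64, 0, 0]

Answer:  4  0  0  0
 2 32  0  0
16  0  0  0
32 64  0  0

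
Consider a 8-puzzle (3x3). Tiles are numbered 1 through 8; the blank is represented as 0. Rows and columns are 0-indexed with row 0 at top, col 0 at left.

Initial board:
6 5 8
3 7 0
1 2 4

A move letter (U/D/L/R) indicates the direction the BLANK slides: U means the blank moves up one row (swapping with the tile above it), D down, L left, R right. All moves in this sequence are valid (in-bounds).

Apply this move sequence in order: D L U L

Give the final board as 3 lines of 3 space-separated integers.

Answer: 6 5 8
0 3 4
1 7 2

Derivation:
After move 1 (D):
6 5 8
3 7 4
1 2 0

After move 2 (L):
6 5 8
3 7 4
1 0 2

After move 3 (U):
6 5 8
3 0 4
1 7 2

After move 4 (L):
6 5 8
0 3 4
1 7 2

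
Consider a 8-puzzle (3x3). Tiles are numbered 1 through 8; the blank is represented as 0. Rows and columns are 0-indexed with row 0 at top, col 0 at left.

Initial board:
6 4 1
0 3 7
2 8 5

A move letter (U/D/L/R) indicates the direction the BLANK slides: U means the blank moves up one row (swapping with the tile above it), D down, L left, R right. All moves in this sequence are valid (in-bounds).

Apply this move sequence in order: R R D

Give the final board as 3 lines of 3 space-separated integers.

Answer: 6 4 1
3 7 5
2 8 0

Derivation:
After move 1 (R):
6 4 1
3 0 7
2 8 5

After move 2 (R):
6 4 1
3 7 0
2 8 5

After move 3 (D):
6 4 1
3 7 5
2 8 0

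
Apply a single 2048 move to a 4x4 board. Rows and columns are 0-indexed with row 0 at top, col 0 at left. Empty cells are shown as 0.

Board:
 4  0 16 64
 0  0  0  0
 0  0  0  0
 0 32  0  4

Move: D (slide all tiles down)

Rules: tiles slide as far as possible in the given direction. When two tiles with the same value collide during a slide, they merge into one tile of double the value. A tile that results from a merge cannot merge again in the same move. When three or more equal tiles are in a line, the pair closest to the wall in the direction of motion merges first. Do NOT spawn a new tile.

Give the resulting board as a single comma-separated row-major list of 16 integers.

Slide down:
col 0: [4, 0, 0, 0] -> [0, 0, 0, 4]
col 1: [0, 0, 0, 32] -> [0, 0, 0, 32]
col 2: [16, 0, 0, 0] -> [0, 0, 0, 16]
col 3: [64, 0, 0, 4] -> [0, 0, 64, 4]

Answer: 0, 0, 0, 0, 0, 0, 0, 0, 0, 0, 0, 64, 4, 32, 16, 4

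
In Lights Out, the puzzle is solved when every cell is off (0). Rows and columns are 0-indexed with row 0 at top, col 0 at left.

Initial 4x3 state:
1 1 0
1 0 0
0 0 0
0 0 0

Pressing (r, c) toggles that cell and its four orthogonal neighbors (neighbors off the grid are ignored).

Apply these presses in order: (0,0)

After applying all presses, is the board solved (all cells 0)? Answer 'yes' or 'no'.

After press 1 at (0,0):
0 0 0
0 0 0
0 0 0
0 0 0

Lights still on: 0

Answer: yes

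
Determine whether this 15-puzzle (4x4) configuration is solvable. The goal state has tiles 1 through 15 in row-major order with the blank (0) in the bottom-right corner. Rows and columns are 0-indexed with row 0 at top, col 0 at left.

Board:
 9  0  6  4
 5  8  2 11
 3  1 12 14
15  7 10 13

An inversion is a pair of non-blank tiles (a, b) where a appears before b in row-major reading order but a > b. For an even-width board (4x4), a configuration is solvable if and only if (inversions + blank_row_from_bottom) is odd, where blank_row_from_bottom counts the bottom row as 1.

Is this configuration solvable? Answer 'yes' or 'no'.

Inversions: 37
Blank is in row 0 (0-indexed from top), which is row 4 counting from the bottom (bottom = 1).
37 + 4 = 41, which is odd, so the puzzle is solvable.

Answer: yes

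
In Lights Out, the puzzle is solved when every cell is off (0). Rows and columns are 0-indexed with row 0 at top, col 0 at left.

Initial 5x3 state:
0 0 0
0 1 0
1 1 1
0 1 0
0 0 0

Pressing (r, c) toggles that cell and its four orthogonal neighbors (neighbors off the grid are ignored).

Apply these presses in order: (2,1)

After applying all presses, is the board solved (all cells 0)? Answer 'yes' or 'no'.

After press 1 at (2,1):
0 0 0
0 0 0
0 0 0
0 0 0
0 0 0

Lights still on: 0

Answer: yes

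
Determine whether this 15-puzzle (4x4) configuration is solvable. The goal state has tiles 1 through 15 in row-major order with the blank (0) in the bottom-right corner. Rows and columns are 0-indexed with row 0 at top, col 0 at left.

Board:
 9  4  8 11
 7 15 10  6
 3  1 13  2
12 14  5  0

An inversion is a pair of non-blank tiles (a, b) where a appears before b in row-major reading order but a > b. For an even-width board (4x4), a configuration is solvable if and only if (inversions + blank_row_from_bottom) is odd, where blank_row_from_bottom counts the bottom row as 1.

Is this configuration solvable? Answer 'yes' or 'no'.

Answer: yes

Derivation:
Inversions: 54
Blank is in row 3 (0-indexed from top), which is row 1 counting from the bottom (bottom = 1).
54 + 1 = 55, which is odd, so the puzzle is solvable.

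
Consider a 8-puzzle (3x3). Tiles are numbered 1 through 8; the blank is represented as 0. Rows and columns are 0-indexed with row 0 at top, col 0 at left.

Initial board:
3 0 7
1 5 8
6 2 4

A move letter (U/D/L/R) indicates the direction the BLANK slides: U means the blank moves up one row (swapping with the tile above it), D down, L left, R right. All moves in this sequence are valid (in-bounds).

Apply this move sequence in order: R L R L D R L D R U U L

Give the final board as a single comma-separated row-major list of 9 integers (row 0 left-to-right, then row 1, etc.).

Answer: 3, 0, 5, 1, 2, 7, 6, 4, 8

Derivation:
After move 1 (R):
3 7 0
1 5 8
6 2 4

After move 2 (L):
3 0 7
1 5 8
6 2 4

After move 3 (R):
3 7 0
1 5 8
6 2 4

After move 4 (L):
3 0 7
1 5 8
6 2 4

After move 5 (D):
3 5 7
1 0 8
6 2 4

After move 6 (R):
3 5 7
1 8 0
6 2 4

After move 7 (L):
3 5 7
1 0 8
6 2 4

After move 8 (D):
3 5 7
1 2 8
6 0 4

After move 9 (R):
3 5 7
1 2 8
6 4 0

After move 10 (U):
3 5 7
1 2 0
6 4 8

After move 11 (U):
3 5 0
1 2 7
6 4 8

After move 12 (L):
3 0 5
1 2 7
6 4 8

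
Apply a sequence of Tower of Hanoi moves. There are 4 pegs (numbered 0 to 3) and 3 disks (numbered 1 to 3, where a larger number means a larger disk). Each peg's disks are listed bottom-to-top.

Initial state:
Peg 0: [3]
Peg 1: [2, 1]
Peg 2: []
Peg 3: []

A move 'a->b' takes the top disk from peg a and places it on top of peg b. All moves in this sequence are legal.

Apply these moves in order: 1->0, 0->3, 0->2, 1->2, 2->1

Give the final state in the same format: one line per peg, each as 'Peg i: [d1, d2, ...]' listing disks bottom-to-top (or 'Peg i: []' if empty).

Answer: Peg 0: []
Peg 1: [2]
Peg 2: [3]
Peg 3: [1]

Derivation:
After move 1 (1->0):
Peg 0: [3, 1]
Peg 1: [2]
Peg 2: []
Peg 3: []

After move 2 (0->3):
Peg 0: [3]
Peg 1: [2]
Peg 2: []
Peg 3: [1]

After move 3 (0->2):
Peg 0: []
Peg 1: [2]
Peg 2: [3]
Peg 3: [1]

After move 4 (1->2):
Peg 0: []
Peg 1: []
Peg 2: [3, 2]
Peg 3: [1]

After move 5 (2->1):
Peg 0: []
Peg 1: [2]
Peg 2: [3]
Peg 3: [1]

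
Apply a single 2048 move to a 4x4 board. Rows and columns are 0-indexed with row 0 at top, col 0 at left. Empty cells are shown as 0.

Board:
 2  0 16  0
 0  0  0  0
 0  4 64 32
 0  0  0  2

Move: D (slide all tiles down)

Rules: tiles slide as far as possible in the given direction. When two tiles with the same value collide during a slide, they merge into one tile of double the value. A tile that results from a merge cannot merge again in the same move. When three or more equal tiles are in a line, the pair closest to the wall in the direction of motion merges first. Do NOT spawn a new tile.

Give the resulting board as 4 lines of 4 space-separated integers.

Slide down:
col 0: [2, 0, 0, 0] -> [0, 0, 0, 2]
col 1: [0, 0, 4, 0] -> [0, 0, 0, 4]
col 2: [16, 0, 64, 0] -> [0, 0, 16, 64]
col 3: [0, 0, 32, 2] -> [0, 0, 32, 2]

Answer:  0  0  0  0
 0  0  0  0
 0  0 16 32
 2  4 64  2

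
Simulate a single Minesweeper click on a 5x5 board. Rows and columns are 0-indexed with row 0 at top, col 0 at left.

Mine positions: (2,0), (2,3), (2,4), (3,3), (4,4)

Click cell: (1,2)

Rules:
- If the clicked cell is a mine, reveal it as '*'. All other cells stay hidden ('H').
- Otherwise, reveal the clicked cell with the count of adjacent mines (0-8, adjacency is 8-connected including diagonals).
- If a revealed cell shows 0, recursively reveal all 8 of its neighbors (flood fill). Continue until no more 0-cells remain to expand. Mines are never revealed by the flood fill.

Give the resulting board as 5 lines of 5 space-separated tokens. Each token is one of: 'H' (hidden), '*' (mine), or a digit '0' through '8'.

H H H H H
H H 1 H H
H H H H H
H H H H H
H H H H H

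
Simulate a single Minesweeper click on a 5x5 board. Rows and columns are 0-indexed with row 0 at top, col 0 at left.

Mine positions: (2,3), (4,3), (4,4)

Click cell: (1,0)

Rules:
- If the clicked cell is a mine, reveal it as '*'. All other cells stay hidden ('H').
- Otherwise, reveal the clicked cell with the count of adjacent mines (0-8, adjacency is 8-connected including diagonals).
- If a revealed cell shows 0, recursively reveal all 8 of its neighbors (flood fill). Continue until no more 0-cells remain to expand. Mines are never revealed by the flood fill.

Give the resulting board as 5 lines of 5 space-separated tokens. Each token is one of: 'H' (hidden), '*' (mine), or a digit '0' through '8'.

0 0 0 0 0
0 0 1 1 1
0 0 1 H H
0 0 2 H H
0 0 1 H H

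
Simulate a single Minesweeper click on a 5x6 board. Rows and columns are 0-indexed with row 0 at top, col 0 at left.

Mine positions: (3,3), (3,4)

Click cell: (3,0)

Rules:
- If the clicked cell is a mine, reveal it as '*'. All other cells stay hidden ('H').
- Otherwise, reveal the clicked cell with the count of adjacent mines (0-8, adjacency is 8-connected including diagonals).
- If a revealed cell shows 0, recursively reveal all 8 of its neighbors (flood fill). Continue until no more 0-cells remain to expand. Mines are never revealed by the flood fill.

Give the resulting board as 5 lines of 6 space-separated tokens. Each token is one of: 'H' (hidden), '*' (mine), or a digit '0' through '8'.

0 0 0 0 0 0
0 0 0 0 0 0
0 0 1 2 2 1
0 0 1 H H H
0 0 1 H H H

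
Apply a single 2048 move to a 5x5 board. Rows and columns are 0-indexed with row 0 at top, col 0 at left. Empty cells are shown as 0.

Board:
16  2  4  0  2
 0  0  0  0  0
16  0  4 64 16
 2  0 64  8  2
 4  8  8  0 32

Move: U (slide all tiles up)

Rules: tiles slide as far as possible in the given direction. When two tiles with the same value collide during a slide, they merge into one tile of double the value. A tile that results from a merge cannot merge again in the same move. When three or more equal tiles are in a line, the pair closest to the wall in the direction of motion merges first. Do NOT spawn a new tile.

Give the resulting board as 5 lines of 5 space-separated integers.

Answer: 32  2  8 64  2
 2  8 64  8 16
 4  0  8  0  2
 0  0  0  0 32
 0  0  0  0  0

Derivation:
Slide up:
col 0: [16, 0, 16, 2, 4] -> [32, 2, 4, 0, 0]
col 1: [2, 0, 0, 0, 8] -> [2, 8, 0, 0, 0]
col 2: [4, 0, 4, 64, 8] -> [8, 64, 8, 0, 0]
col 3: [0, 0, 64, 8, 0] -> [64, 8, 0, 0, 0]
col 4: [2, 0, 16, 2, 32] -> [2, 16, 2, 32, 0]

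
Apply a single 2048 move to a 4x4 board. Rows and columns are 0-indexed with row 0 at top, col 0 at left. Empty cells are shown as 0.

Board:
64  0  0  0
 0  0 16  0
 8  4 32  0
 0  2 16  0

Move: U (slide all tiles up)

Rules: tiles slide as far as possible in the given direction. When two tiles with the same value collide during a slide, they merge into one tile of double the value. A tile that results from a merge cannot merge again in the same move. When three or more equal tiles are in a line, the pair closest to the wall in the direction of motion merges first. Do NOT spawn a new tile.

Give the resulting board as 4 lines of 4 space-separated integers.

Slide up:
col 0: [64, 0, 8, 0] -> [64, 8, 0, 0]
col 1: [0, 0, 4, 2] -> [4, 2, 0, 0]
col 2: [0, 16, 32, 16] -> [16, 32, 16, 0]
col 3: [0, 0, 0, 0] -> [0, 0, 0, 0]

Answer: 64  4 16  0
 8  2 32  0
 0  0 16  0
 0  0  0  0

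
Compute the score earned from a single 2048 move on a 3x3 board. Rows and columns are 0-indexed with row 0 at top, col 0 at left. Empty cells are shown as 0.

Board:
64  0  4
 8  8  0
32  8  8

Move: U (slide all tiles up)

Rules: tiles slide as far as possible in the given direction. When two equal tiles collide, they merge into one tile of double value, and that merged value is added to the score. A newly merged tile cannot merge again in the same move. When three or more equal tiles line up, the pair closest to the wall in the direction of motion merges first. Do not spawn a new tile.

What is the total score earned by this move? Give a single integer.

Answer: 16

Derivation:
Slide up:
col 0: [64, 8, 32] -> [64, 8, 32]  score +0 (running 0)
col 1: [0, 8, 8] -> [16, 0, 0]  score +16 (running 16)
col 2: [4, 0, 8] -> [4, 8, 0]  score +0 (running 16)
Board after move:
64 16  4
 8  0  8
32  0  0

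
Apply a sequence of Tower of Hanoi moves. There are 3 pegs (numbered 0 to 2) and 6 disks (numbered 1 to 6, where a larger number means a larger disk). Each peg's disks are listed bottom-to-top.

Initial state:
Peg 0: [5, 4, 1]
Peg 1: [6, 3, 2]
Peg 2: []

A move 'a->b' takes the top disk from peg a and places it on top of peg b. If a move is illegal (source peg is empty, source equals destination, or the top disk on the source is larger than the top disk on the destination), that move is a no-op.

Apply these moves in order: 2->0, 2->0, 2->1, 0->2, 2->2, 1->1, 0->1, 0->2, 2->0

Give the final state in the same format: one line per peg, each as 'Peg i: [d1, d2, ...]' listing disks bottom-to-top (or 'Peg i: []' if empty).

Answer: Peg 0: [5, 4, 1]
Peg 1: [6, 3, 2]
Peg 2: []

Derivation:
After move 1 (2->0):
Peg 0: [5, 4, 1]
Peg 1: [6, 3, 2]
Peg 2: []

After move 2 (2->0):
Peg 0: [5, 4, 1]
Peg 1: [6, 3, 2]
Peg 2: []

After move 3 (2->1):
Peg 0: [5, 4, 1]
Peg 1: [6, 3, 2]
Peg 2: []

After move 4 (0->2):
Peg 0: [5, 4]
Peg 1: [6, 3, 2]
Peg 2: [1]

After move 5 (2->2):
Peg 0: [5, 4]
Peg 1: [6, 3, 2]
Peg 2: [1]

After move 6 (1->1):
Peg 0: [5, 4]
Peg 1: [6, 3, 2]
Peg 2: [1]

After move 7 (0->1):
Peg 0: [5, 4]
Peg 1: [6, 3, 2]
Peg 2: [1]

After move 8 (0->2):
Peg 0: [5, 4]
Peg 1: [6, 3, 2]
Peg 2: [1]

After move 9 (2->0):
Peg 0: [5, 4, 1]
Peg 1: [6, 3, 2]
Peg 2: []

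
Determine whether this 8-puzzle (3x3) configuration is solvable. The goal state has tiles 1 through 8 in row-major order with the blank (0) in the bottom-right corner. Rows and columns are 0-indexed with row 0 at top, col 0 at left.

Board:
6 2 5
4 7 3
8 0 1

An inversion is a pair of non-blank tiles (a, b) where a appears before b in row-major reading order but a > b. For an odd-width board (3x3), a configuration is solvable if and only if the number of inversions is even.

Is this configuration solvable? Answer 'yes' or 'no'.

Inversions (pairs i<j in row-major order where tile[i] > tile[j] > 0): 15
15 is odd, so the puzzle is not solvable.

Answer: no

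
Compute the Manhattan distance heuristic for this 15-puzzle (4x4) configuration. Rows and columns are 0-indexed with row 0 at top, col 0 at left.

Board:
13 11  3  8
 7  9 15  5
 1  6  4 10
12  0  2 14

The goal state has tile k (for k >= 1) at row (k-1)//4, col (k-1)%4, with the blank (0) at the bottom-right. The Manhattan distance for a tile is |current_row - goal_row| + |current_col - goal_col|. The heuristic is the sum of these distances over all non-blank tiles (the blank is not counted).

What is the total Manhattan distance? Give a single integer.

Answer: 34

Derivation:
Tile 13: at (0,0), goal (3,0), distance |0-3|+|0-0| = 3
Tile 11: at (0,1), goal (2,2), distance |0-2|+|1-2| = 3
Tile 3: at (0,2), goal (0,2), distance |0-0|+|2-2| = 0
Tile 8: at (0,3), goal (1,3), distance |0-1|+|3-3| = 1
Tile 7: at (1,0), goal (1,2), distance |1-1|+|0-2| = 2
Tile 9: at (1,1), goal (2,0), distance |1-2|+|1-0| = 2
Tile 15: at (1,2), goal (3,2), distance |1-3|+|2-2| = 2
Tile 5: at (1,3), goal (1,0), distance |1-1|+|3-0| = 3
Tile 1: at (2,0), goal (0,0), distance |2-0|+|0-0| = 2
Tile 6: at (2,1), goal (1,1), distance |2-1|+|1-1| = 1
Tile 4: at (2,2), goal (0,3), distance |2-0|+|2-3| = 3
Tile 10: at (2,3), goal (2,1), distance |2-2|+|3-1| = 2
Tile 12: at (3,0), goal (2,3), distance |3-2|+|0-3| = 4
Tile 2: at (3,2), goal (0,1), distance |3-0|+|2-1| = 4
Tile 14: at (3,3), goal (3,1), distance |3-3|+|3-1| = 2
Sum: 3 + 3 + 0 + 1 + 2 + 2 + 2 + 3 + 2 + 1 + 3 + 2 + 4 + 4 + 2 = 34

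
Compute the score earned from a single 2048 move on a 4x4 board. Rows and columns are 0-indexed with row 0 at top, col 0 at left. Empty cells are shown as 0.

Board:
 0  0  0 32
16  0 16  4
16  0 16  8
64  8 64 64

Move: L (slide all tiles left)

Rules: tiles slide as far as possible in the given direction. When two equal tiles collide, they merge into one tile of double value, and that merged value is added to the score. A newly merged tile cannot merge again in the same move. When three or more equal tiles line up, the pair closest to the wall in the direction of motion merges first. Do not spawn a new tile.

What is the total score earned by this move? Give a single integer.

Answer: 192

Derivation:
Slide left:
row 0: [0, 0, 0, 32] -> [32, 0, 0, 0]  score +0 (running 0)
row 1: [16, 0, 16, 4] -> [32, 4, 0, 0]  score +32 (running 32)
row 2: [16, 0, 16, 8] -> [32, 8, 0, 0]  score +32 (running 64)
row 3: [64, 8, 64, 64] -> [64, 8, 128, 0]  score +128 (running 192)
Board after move:
 32   0   0   0
 32   4   0   0
 32   8   0   0
 64   8 128   0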